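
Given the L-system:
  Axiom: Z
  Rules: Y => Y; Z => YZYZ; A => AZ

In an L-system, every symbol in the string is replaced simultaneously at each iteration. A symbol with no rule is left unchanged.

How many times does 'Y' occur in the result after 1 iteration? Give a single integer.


Step 0: Z  (0 'Y')
Step 1: YZYZ  (2 'Y')

Answer: 2


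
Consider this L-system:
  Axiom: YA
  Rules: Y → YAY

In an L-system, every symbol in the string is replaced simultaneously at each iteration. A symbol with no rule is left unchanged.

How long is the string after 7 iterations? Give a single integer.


Step 0: length = 2
Step 1: length = 4
Step 2: length = 8
Step 3: length = 16
Step 4: length = 32
Step 5: length = 64
Step 6: length = 128
Step 7: length = 256

Answer: 256


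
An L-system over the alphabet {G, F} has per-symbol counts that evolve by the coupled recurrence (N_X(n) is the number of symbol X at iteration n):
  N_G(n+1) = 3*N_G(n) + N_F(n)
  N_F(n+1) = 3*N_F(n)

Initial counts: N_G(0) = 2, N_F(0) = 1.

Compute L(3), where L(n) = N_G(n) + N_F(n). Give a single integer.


Step 0: N_G=2, N_F=1, L=3
Step 1: N_G=7, N_F=3, L=10
Step 2: N_G=24, N_F=9, L=33
Step 3: N_G=81, N_F=27, L=108

Answer: 108


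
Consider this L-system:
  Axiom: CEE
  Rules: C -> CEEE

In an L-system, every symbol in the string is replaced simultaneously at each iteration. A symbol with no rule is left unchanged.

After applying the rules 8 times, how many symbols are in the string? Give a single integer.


Step 0: length = 3
Step 1: length = 6
Step 2: length = 9
Step 3: length = 12
Step 4: length = 15
Step 5: length = 18
Step 6: length = 21
Step 7: length = 24
Step 8: length = 27

Answer: 27


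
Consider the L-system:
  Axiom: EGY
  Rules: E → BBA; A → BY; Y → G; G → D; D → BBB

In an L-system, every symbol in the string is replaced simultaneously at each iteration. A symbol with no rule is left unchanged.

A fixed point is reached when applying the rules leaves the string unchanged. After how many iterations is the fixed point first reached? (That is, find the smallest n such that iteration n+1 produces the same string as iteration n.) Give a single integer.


Step 0: EGY
Step 1: BBADG
Step 2: BBBYBBBD
Step 3: BBBGBBBBBB
Step 4: BBBDBBBBBB
Step 5: BBBBBBBBBBBB
Step 6: BBBBBBBBBBBB  (unchanged — fixed point at step 5)

Answer: 5


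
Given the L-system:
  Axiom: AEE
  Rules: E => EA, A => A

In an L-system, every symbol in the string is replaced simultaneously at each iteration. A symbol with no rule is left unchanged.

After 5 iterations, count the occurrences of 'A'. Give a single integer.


Step 0: AEE  (1 'A')
Step 1: AEAEA  (3 'A')
Step 2: AEAAEAA  (5 'A')
Step 3: AEAAAEAAA  (7 'A')
Step 4: AEAAAAEAAAA  (9 'A')
Step 5: AEAAAAAEAAAAA  (11 'A')

Answer: 11


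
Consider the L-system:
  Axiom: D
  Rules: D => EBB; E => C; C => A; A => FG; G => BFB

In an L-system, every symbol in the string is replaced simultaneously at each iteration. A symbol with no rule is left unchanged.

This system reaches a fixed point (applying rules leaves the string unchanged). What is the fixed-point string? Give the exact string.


Answer: FBFBBB

Derivation:
Step 0: D
Step 1: EBB
Step 2: CBB
Step 3: ABB
Step 4: FGBB
Step 5: FBFBBB
Step 6: FBFBBB  (unchanged — fixed point at step 5)


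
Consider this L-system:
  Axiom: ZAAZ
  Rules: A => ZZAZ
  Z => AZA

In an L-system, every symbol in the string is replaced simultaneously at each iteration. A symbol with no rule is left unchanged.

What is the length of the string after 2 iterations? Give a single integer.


Step 0: length = 4
Step 1: length = 14
Step 2: length = 48

Answer: 48


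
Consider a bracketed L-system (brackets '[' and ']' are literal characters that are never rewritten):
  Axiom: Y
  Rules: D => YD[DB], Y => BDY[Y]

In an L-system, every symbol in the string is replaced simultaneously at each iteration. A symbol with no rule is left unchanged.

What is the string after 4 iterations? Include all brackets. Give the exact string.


Answer: BBYD[DB]BDY[Y][BDY[Y]]BDY[Y]YD[DB][YD[DB]B][BDY[Y]YD[DB][YD[DB]B]B]BBDY[Y]YD[DB][YD[DB]B]BYD[DB]BDY[Y][BDY[Y]][BYD[DB]BDY[Y][BDY[Y]]][BBDY[Y]YD[DB][YD[DB]B]BYD[DB]BDY[Y][BDY[Y]][BYD[DB]BDY[Y][BDY[Y]]]]

Derivation:
Step 0: Y
Step 1: BDY[Y]
Step 2: BYD[DB]BDY[Y][BDY[Y]]
Step 3: BBDY[Y]YD[DB][YD[DB]B]BYD[DB]BDY[Y][BDY[Y]][BYD[DB]BDY[Y][BDY[Y]]]
Step 4: BBYD[DB]BDY[Y][BDY[Y]]BDY[Y]YD[DB][YD[DB]B][BDY[Y]YD[DB][YD[DB]B]B]BBDY[Y]YD[DB][YD[DB]B]BYD[DB]BDY[Y][BDY[Y]][BYD[DB]BDY[Y][BDY[Y]]][BBDY[Y]YD[DB][YD[DB]B]BYD[DB]BDY[Y][BDY[Y]][BYD[DB]BDY[Y][BDY[Y]]]]


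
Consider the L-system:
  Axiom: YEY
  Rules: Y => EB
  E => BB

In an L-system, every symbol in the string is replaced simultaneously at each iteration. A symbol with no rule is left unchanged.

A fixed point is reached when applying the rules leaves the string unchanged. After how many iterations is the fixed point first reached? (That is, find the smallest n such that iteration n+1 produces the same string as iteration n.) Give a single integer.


Step 0: YEY
Step 1: EBBBEB
Step 2: BBBBBBBB
Step 3: BBBBBBBB  (unchanged — fixed point at step 2)

Answer: 2


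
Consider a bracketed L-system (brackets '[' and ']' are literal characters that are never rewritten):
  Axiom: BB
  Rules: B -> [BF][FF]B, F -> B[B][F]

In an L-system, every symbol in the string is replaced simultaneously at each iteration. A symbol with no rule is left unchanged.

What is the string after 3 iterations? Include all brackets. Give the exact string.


Answer: [[[BF][FF]BB[B][F]][B[B][F]B[B][F]][BF][FF]B[BF][FF]B[[BF][FF]B][B[B][F]]][[BF][FF]B[[BF][FF]B][B[B][F]][BF][FF]B[[BF][FF]B][B[B][F]]][[BF][FF]BB[B][F]][B[B][F]B[B][F]][BF][FF]B[[[BF][FF]BB[B][F]][B[B][F]B[B][F]][BF][FF]B[BF][FF]B[[BF][FF]B][B[B][F]]][[BF][FF]B[[BF][FF]B][B[B][F]][BF][FF]B[[BF][FF]B][B[B][F]]][[BF][FF]BB[B][F]][B[B][F]B[B][F]][BF][FF]B

Derivation:
Step 0: BB
Step 1: [BF][FF]B[BF][FF]B
Step 2: [[BF][FF]BB[B][F]][B[B][F]B[B][F]][BF][FF]B[[BF][FF]BB[B][F]][B[B][F]B[B][F]][BF][FF]B
Step 3: [[[BF][FF]BB[B][F]][B[B][F]B[B][F]][BF][FF]B[BF][FF]B[[BF][FF]B][B[B][F]]][[BF][FF]B[[BF][FF]B][B[B][F]][BF][FF]B[[BF][FF]B][B[B][F]]][[BF][FF]BB[B][F]][B[B][F]B[B][F]][BF][FF]B[[[BF][FF]BB[B][F]][B[B][F]B[B][F]][BF][FF]B[BF][FF]B[[BF][FF]B][B[B][F]]][[BF][FF]B[[BF][FF]B][B[B][F]][BF][FF]B[[BF][FF]B][B[B][F]]][[BF][FF]BB[B][F]][B[B][F]B[B][F]][BF][FF]B


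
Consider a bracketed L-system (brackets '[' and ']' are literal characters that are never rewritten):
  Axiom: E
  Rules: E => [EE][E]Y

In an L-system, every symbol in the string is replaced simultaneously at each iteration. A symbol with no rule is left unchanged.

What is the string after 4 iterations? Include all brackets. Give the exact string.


Answer: [[[[EE][E]Y[EE][E]Y][[EE][E]Y]Y[[EE][E]Y[EE][E]Y][[EE][E]Y]Y][[[EE][E]Y[EE][E]Y][[EE][E]Y]Y]Y[[[EE][E]Y[EE][E]Y][[EE][E]Y]Y[[EE][E]Y[EE][E]Y][[EE][E]Y]Y][[[EE][E]Y[EE][E]Y][[EE][E]Y]Y]Y][[[[EE][E]Y[EE][E]Y][[EE][E]Y]Y[[EE][E]Y[EE][E]Y][[EE][E]Y]Y][[[EE][E]Y[EE][E]Y][[EE][E]Y]Y]Y]Y

Derivation:
Step 0: E
Step 1: [EE][E]Y
Step 2: [[EE][E]Y[EE][E]Y][[EE][E]Y]Y
Step 3: [[[EE][E]Y[EE][E]Y][[EE][E]Y]Y[[EE][E]Y[EE][E]Y][[EE][E]Y]Y][[[EE][E]Y[EE][E]Y][[EE][E]Y]Y]Y
Step 4: [[[[EE][E]Y[EE][E]Y][[EE][E]Y]Y[[EE][E]Y[EE][E]Y][[EE][E]Y]Y][[[EE][E]Y[EE][E]Y][[EE][E]Y]Y]Y[[[EE][E]Y[EE][E]Y][[EE][E]Y]Y[[EE][E]Y[EE][E]Y][[EE][E]Y]Y][[[EE][E]Y[EE][E]Y][[EE][E]Y]Y]Y][[[[EE][E]Y[EE][E]Y][[EE][E]Y]Y[[EE][E]Y[EE][E]Y][[EE][E]Y]Y][[[EE][E]Y[EE][E]Y][[EE][E]Y]Y]Y]Y


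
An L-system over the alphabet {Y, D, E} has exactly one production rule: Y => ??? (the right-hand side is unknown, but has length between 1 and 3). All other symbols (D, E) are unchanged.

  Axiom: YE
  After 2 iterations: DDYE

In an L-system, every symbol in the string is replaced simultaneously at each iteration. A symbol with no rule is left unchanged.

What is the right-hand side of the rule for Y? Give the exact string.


Answer: DY

Derivation:
Trying Y => DY:
  Step 0: YE
  Step 1: DYE
  Step 2: DDYE
Matches the given result.


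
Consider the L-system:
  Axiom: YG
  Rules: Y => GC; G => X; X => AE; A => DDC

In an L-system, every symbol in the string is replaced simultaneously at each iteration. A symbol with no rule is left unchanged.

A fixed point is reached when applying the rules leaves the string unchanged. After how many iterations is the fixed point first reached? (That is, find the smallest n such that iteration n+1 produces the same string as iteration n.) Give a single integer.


Answer: 4

Derivation:
Step 0: YG
Step 1: GCX
Step 2: XCAE
Step 3: AECDDCE
Step 4: DDCECDDCE
Step 5: DDCECDDCE  (unchanged — fixed point at step 4)


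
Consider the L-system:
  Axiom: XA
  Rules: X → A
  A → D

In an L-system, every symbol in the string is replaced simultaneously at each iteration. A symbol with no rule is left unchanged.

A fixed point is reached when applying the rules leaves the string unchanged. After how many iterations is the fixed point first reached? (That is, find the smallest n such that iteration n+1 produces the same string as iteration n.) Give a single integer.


Answer: 2

Derivation:
Step 0: XA
Step 1: AD
Step 2: DD
Step 3: DD  (unchanged — fixed point at step 2)


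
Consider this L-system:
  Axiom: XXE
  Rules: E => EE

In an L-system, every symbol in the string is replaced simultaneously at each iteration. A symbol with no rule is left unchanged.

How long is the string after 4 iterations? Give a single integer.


Step 0: length = 3
Step 1: length = 4
Step 2: length = 6
Step 3: length = 10
Step 4: length = 18

Answer: 18


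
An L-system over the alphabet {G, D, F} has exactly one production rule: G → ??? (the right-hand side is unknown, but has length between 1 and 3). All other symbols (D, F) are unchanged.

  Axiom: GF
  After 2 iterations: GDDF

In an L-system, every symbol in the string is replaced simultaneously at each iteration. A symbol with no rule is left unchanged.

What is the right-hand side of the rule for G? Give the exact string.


Trying G → GD:
  Step 0: GF
  Step 1: GDF
  Step 2: GDDF
Matches the given result.

Answer: GD


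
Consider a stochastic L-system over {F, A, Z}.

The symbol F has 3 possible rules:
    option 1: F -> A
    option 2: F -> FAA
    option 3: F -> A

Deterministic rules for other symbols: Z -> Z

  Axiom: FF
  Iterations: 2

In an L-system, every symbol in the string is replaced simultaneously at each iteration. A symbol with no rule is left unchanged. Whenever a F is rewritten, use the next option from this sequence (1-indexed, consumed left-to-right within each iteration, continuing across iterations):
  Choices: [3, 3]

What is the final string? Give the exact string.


Step 0: FF
Step 1: AA  (used choices [3, 3])
Step 2: AA  (used choices [])

Answer: AA


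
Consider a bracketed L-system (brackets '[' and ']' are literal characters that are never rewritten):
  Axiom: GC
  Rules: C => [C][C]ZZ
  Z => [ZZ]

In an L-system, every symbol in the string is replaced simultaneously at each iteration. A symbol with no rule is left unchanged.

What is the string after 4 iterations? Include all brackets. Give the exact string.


Step 0: GC
Step 1: G[C][C]ZZ
Step 2: G[[C][C]ZZ][[C][C]ZZ][ZZ][ZZ]
Step 3: G[[[C][C]ZZ][[C][C]ZZ][ZZ][ZZ]][[[C][C]ZZ][[C][C]ZZ][ZZ][ZZ]][[ZZ][ZZ]][[ZZ][ZZ]]
Step 4: G[[[[C][C]ZZ][[C][C]ZZ][ZZ][ZZ]][[[C][C]ZZ][[C][C]ZZ][ZZ][ZZ]][[ZZ][ZZ]][[ZZ][ZZ]]][[[[C][C]ZZ][[C][C]ZZ][ZZ][ZZ]][[[C][C]ZZ][[C][C]ZZ][ZZ][ZZ]][[ZZ][ZZ]][[ZZ][ZZ]]][[[ZZ][ZZ]][[ZZ][ZZ]]][[[ZZ][ZZ]][[ZZ][ZZ]]]

Answer: G[[[[C][C]ZZ][[C][C]ZZ][ZZ][ZZ]][[[C][C]ZZ][[C][C]ZZ][ZZ][ZZ]][[ZZ][ZZ]][[ZZ][ZZ]]][[[[C][C]ZZ][[C][C]ZZ][ZZ][ZZ]][[[C][C]ZZ][[C][C]ZZ][ZZ][ZZ]][[ZZ][ZZ]][[ZZ][ZZ]]][[[ZZ][ZZ]][[ZZ][ZZ]]][[[ZZ][ZZ]][[ZZ][ZZ]]]


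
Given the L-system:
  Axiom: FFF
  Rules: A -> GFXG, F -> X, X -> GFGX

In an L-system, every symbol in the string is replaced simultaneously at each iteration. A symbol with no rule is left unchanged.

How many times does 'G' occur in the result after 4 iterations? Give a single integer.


Step 0: FFF  (0 'G')
Step 1: XXX  (0 'G')
Step 2: GFGXGFGXGFGX  (6 'G')
Step 3: GXGGFGXGXGGFGXGXGGFGX  (12 'G')
Step 4: GGFGXGGXGGFGXGGFGXGGXGGFGXGGFGXGGXGGFGX  (24 'G')

Answer: 24


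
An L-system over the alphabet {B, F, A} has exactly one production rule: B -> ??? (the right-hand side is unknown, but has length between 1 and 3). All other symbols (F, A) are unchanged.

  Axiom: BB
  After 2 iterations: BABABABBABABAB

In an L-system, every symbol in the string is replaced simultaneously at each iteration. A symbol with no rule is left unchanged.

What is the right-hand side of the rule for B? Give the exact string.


Answer: BAB

Derivation:
Trying B -> BAB:
  Step 0: BB
  Step 1: BABBAB
  Step 2: BABABABBABABAB
Matches the given result.


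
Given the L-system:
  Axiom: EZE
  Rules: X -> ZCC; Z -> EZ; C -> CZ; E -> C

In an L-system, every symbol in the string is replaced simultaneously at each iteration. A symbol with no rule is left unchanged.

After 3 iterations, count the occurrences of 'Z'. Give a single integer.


Answer: 6

Derivation:
Step 0: EZE  (1 'Z')
Step 1: CEZC  (1 'Z')
Step 2: CZCEZCZ  (3 'Z')
Step 3: CZEZCZCEZCZEZ  (6 'Z')


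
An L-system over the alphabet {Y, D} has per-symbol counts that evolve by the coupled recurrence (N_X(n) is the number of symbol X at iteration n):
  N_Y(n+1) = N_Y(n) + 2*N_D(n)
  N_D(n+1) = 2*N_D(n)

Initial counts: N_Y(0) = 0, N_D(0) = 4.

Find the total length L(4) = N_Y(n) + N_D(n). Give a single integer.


Answer: 184

Derivation:
Step 0: N_Y=0, N_D=4, L=4
Step 1: N_Y=8, N_D=8, L=16
Step 2: N_Y=24, N_D=16, L=40
Step 3: N_Y=56, N_D=32, L=88
Step 4: N_Y=120, N_D=64, L=184


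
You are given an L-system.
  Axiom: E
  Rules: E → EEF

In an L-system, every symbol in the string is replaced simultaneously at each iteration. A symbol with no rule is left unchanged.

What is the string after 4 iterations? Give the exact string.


Step 0: E
Step 1: EEF
Step 2: EEFEEFF
Step 3: EEFEEFFEEFEEFFF
Step 4: EEFEEFFEEFEEFFFEEFEEFFEEFEEFFFF

Answer: EEFEEFFEEFEEFFFEEFEEFFEEFEEFFFF


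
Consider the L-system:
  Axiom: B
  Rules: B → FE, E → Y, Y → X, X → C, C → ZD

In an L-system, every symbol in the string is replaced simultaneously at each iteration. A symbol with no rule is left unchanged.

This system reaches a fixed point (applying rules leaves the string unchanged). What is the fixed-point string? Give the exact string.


Answer: FZD

Derivation:
Step 0: B
Step 1: FE
Step 2: FY
Step 3: FX
Step 4: FC
Step 5: FZD
Step 6: FZD  (unchanged — fixed point at step 5)


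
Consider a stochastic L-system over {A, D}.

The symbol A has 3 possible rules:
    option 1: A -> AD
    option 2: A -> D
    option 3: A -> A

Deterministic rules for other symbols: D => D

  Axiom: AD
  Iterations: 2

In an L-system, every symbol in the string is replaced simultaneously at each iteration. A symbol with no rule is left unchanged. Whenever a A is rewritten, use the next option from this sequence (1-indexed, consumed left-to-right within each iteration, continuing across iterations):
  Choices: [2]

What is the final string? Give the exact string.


Step 0: AD
Step 1: DD  (used choices [2])
Step 2: DD  (used choices [])

Answer: DD


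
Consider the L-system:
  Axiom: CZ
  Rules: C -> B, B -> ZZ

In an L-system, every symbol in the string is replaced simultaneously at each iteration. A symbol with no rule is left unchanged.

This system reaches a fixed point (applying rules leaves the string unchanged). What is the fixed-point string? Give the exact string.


Answer: ZZZ

Derivation:
Step 0: CZ
Step 1: BZ
Step 2: ZZZ
Step 3: ZZZ  (unchanged — fixed point at step 2)


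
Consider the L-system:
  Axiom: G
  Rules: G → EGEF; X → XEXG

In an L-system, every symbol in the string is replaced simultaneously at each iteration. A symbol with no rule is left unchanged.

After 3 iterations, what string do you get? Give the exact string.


Answer: EEEGEFEFEF

Derivation:
Step 0: G
Step 1: EGEF
Step 2: EEGEFEF
Step 3: EEEGEFEFEF


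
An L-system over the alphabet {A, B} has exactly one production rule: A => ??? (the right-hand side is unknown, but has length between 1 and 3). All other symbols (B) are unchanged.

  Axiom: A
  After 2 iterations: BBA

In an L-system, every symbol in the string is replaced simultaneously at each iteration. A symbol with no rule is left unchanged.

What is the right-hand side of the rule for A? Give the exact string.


Trying A => BA:
  Step 0: A
  Step 1: BA
  Step 2: BBA
Matches the given result.

Answer: BA


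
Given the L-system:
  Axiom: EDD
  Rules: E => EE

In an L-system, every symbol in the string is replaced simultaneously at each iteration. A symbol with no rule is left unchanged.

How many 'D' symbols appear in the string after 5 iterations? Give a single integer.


Answer: 2

Derivation:
Step 0: EDD  (2 'D')
Step 1: EEDD  (2 'D')
Step 2: EEEEDD  (2 'D')
Step 3: EEEEEEEEDD  (2 'D')
Step 4: EEEEEEEEEEEEEEEEDD  (2 'D')
Step 5: EEEEEEEEEEEEEEEEEEEEEEEEEEEEEEEEDD  (2 'D')


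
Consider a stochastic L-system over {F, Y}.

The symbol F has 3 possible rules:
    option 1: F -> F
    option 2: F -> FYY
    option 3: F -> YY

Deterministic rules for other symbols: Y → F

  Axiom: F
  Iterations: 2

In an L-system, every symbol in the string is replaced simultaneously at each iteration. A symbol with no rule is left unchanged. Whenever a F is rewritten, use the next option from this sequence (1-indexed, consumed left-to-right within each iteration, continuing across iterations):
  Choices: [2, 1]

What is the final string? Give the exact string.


Step 0: F
Step 1: FYY  (used choices [2])
Step 2: FFF  (used choices [1])

Answer: FFF


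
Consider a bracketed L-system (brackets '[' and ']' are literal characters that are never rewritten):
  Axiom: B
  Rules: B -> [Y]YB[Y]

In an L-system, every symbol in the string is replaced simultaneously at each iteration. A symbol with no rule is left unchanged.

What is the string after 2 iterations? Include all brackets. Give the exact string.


Answer: [Y]Y[Y]YB[Y][Y]

Derivation:
Step 0: B
Step 1: [Y]YB[Y]
Step 2: [Y]Y[Y]YB[Y][Y]


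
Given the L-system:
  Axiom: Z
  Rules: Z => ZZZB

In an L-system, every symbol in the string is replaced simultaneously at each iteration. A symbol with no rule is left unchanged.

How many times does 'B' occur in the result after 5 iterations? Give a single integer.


Step 0: Z  (0 'B')
Step 1: ZZZB  (1 'B')
Step 2: ZZZBZZZBZZZBB  (4 'B')
Step 3: ZZZBZZZBZZZBBZZZBZZZBZZZBBZZZBZZZBZZZBBB  (13 'B')
Step 4: ZZZBZZZBZZZBBZZZBZZZBZZZBBZZZBZZZBZZZBBBZZZBZZZBZZZBBZZZBZZZBZZZBBZZZBZZZBZZZBBBZZZBZZZBZZZBBZZZBZZZBZZZBBZZZBZZZBZZZBBBB  (40 'B')
Step 5: ZZZBZZZBZZZBBZZZBZZZBZZZBBZZZBZZZBZZZBBBZZZBZZZBZZZBBZZZBZZZBZZZBBZZZBZZZBZZZBBBZZZBZZZBZZZBBZZZBZZZBZZZBBZZZBZZZBZZZBBBBZZZBZZZBZZZBBZZZBZZZBZZZBBZZZBZZZBZZZBBBZZZBZZZBZZZBBZZZBZZZBZZZBBZZZBZZZBZZZBBBZZZBZZZBZZZBBZZZBZZZBZZZBBZZZBZZZBZZZBBBBZZZBZZZBZZZBBZZZBZZZBZZZBBZZZBZZZBZZZBBBZZZBZZZBZZZBBZZZBZZZBZZZBBZZZBZZZBZZZBBBZZZBZZZBZZZBBZZZBZZZBZZZBBZZZBZZZBZZZBBBBB  (121 'B')

Answer: 121


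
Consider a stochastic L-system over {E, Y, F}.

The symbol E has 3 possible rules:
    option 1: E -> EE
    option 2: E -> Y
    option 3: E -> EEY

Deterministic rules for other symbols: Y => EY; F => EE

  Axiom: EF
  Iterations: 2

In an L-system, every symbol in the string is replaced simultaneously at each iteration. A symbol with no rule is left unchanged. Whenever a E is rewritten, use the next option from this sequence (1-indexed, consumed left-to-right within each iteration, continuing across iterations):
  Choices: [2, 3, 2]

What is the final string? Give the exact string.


Step 0: EF
Step 1: YEE  (used choices [2])
Step 2: EYEEYY  (used choices [3, 2])

Answer: EYEEYY


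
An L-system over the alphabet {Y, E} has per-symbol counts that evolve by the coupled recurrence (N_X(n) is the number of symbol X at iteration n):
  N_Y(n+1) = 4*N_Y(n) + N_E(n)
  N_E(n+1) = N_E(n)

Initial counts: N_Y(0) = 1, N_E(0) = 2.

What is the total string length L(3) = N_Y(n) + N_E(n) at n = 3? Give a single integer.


Step 0: N_Y=1, N_E=2, L=3
Step 1: N_Y=6, N_E=2, L=8
Step 2: N_Y=26, N_E=2, L=28
Step 3: N_Y=106, N_E=2, L=108

Answer: 108


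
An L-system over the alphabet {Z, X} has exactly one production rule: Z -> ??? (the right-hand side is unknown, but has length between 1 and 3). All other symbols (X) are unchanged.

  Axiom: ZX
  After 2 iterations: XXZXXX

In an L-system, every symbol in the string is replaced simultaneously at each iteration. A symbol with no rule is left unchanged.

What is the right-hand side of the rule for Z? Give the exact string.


Answer: XZX

Derivation:
Trying Z -> XZX:
  Step 0: ZX
  Step 1: XZXX
  Step 2: XXZXXX
Matches the given result.


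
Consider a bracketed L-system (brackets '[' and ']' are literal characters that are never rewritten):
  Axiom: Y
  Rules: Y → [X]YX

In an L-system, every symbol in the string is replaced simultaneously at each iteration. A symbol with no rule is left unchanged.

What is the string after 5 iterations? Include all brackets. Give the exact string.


Step 0: Y
Step 1: [X]YX
Step 2: [X][X]YXX
Step 3: [X][X][X]YXXX
Step 4: [X][X][X][X]YXXXX
Step 5: [X][X][X][X][X]YXXXXX

Answer: [X][X][X][X][X]YXXXXX


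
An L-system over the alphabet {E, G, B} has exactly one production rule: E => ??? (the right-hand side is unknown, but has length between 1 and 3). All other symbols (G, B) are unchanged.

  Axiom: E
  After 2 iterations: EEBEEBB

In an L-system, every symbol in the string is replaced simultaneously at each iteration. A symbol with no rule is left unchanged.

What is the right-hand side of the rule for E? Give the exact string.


Answer: EEB

Derivation:
Trying E => EEB:
  Step 0: E
  Step 1: EEB
  Step 2: EEBEEBB
Matches the given result.


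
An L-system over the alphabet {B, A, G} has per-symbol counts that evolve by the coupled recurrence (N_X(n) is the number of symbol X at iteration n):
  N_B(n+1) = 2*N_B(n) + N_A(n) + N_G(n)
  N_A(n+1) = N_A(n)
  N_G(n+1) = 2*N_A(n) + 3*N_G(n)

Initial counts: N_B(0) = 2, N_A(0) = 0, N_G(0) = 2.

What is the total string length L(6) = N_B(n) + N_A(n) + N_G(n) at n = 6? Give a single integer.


Step 0: N_B=2, N_A=0, N_G=2, L=4
Step 1: N_B=6, N_A=0, N_G=6, L=12
Step 2: N_B=18, N_A=0, N_G=18, L=36
Step 3: N_B=54, N_A=0, N_G=54, L=108
Step 4: N_B=162, N_A=0, N_G=162, L=324
Step 5: N_B=486, N_A=0, N_G=486, L=972
Step 6: N_B=1458, N_A=0, N_G=1458, L=2916

Answer: 2916


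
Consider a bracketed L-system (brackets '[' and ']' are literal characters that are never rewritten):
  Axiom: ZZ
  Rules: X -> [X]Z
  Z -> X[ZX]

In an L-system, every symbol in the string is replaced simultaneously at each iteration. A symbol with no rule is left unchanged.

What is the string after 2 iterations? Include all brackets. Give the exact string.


Answer: [X]Z[X[ZX][X]Z][X]Z[X[ZX][X]Z]

Derivation:
Step 0: ZZ
Step 1: X[ZX]X[ZX]
Step 2: [X]Z[X[ZX][X]Z][X]Z[X[ZX][X]Z]


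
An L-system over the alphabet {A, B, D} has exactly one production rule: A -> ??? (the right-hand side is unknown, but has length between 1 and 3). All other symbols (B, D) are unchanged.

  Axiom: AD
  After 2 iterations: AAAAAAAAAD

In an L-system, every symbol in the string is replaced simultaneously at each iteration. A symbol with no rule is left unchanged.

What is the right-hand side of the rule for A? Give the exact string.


Answer: AAA

Derivation:
Trying A -> AAA:
  Step 0: AD
  Step 1: AAAD
  Step 2: AAAAAAAAAD
Matches the given result.


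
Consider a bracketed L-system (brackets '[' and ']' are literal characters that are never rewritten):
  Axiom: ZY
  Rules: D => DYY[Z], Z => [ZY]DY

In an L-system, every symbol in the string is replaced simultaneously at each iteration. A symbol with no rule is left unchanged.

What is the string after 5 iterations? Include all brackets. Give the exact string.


Answer: [[[[[ZY]DYY]DYY[Z]YY]DYY[Z]YY[[ZY]DY]YY]DYY[Z]YY[[ZY]DY]YY[[[ZY]DYY]DYY[Z]Y]YY]DYY[Z]YY[[ZY]DY]YY[[[ZY]DYY]DYY[Z]Y]YY[[[[ZY]DYY]DYY[Z]YY]DYY[Z]YY[[ZY]DY]Y]YY

Derivation:
Step 0: ZY
Step 1: [ZY]DYY
Step 2: [[ZY]DYY]DYY[Z]YY
Step 3: [[[ZY]DYY]DYY[Z]YY]DYY[Z]YY[[ZY]DY]YY
Step 4: [[[[ZY]DYY]DYY[Z]YY]DYY[Z]YY[[ZY]DY]YY]DYY[Z]YY[[ZY]DY]YY[[[ZY]DYY]DYY[Z]Y]YY
Step 5: [[[[[ZY]DYY]DYY[Z]YY]DYY[Z]YY[[ZY]DY]YY]DYY[Z]YY[[ZY]DY]YY[[[ZY]DYY]DYY[Z]Y]YY]DYY[Z]YY[[ZY]DY]YY[[[ZY]DYY]DYY[Z]Y]YY[[[[ZY]DYY]DYY[Z]YY]DYY[Z]YY[[ZY]DY]Y]YY


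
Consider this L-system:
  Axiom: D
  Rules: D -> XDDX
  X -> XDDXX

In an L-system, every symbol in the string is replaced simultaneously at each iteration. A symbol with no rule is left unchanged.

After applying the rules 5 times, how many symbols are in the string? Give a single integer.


Answer: 1706

Derivation:
Step 0: length = 1
Step 1: length = 4
Step 2: length = 18
Step 3: length = 82
Step 4: length = 374
Step 5: length = 1706


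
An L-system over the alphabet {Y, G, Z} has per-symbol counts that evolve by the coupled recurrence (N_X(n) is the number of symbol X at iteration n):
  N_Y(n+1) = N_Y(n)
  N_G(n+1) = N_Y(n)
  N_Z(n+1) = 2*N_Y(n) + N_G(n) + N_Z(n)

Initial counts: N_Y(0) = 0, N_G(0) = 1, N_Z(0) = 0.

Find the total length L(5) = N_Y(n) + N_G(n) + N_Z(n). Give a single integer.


Step 0: N_Y=0, N_G=1, N_Z=0, L=1
Step 1: N_Y=0, N_G=0, N_Z=1, L=1
Step 2: N_Y=0, N_G=0, N_Z=1, L=1
Step 3: N_Y=0, N_G=0, N_Z=1, L=1
Step 4: N_Y=0, N_G=0, N_Z=1, L=1
Step 5: N_Y=0, N_G=0, N_Z=1, L=1

Answer: 1


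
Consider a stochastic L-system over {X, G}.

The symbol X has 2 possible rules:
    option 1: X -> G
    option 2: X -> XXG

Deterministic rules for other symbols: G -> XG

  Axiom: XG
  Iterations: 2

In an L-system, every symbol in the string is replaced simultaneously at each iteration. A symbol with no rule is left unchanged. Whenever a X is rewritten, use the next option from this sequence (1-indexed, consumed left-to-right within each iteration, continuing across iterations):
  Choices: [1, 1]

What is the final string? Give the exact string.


Step 0: XG
Step 1: GXG  (used choices [1])
Step 2: XGGXG  (used choices [1])

Answer: XGGXG


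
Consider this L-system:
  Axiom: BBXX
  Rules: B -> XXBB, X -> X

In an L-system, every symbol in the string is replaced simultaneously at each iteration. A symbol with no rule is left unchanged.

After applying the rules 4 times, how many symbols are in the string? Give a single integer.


Step 0: length = 4
Step 1: length = 10
Step 2: length = 22
Step 3: length = 46
Step 4: length = 94

Answer: 94


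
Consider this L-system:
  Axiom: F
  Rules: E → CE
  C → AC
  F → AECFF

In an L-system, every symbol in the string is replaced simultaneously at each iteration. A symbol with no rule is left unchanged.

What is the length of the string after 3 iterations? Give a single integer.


Step 0: length = 1
Step 1: length = 5
Step 2: length = 15
Step 3: length = 38

Answer: 38


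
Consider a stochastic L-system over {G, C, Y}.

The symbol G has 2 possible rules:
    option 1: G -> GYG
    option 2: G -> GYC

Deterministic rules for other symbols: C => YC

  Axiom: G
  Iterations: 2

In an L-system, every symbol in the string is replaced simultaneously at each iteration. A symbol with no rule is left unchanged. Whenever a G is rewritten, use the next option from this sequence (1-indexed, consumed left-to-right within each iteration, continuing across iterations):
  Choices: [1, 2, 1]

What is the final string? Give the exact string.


Step 0: G
Step 1: GYG  (used choices [1])
Step 2: GYCYGYG  (used choices [2, 1])

Answer: GYCYGYG


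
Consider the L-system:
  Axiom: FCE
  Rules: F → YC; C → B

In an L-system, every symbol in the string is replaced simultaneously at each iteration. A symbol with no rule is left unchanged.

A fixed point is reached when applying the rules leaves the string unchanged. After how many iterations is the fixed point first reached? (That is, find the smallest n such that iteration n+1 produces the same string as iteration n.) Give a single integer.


Step 0: FCE
Step 1: YCBE
Step 2: YBBE
Step 3: YBBE  (unchanged — fixed point at step 2)

Answer: 2


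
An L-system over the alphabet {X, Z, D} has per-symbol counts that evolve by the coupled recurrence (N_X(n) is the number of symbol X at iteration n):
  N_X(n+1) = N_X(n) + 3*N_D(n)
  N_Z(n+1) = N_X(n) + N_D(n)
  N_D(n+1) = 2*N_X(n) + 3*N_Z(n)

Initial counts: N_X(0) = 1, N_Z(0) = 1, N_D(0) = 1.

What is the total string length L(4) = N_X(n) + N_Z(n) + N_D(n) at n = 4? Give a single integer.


Answer: 603

Derivation:
Step 0: N_X=1, N_Z=1, N_D=1, L=3
Step 1: N_X=4, N_Z=2, N_D=5, L=11
Step 2: N_X=19, N_Z=9, N_D=14, L=42
Step 3: N_X=61, N_Z=33, N_D=65, L=159
Step 4: N_X=256, N_Z=126, N_D=221, L=603


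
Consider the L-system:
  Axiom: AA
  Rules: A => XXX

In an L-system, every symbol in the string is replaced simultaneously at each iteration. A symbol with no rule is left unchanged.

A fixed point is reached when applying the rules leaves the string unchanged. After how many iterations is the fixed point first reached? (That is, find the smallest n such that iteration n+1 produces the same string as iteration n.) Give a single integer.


Answer: 1

Derivation:
Step 0: AA
Step 1: XXXXXX
Step 2: XXXXXX  (unchanged — fixed point at step 1)


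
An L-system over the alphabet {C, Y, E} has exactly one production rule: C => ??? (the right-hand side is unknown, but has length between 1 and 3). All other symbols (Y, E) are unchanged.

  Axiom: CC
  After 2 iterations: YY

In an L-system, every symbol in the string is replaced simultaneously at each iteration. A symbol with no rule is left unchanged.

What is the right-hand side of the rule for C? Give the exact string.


Answer: Y

Derivation:
Trying C => Y:
  Step 0: CC
  Step 1: YY
  Step 2: YY
Matches the given result.


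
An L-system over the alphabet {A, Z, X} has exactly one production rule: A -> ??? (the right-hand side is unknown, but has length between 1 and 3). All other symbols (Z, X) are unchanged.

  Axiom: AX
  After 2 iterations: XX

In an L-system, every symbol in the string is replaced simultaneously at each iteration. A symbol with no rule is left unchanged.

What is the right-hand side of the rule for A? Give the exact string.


Trying A -> X:
  Step 0: AX
  Step 1: XX
  Step 2: XX
Matches the given result.

Answer: X


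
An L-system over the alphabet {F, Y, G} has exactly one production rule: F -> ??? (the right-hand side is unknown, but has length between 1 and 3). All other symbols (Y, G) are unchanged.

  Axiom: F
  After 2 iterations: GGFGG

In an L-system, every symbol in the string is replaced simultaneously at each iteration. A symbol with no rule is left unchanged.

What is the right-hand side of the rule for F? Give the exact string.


Answer: GFG

Derivation:
Trying F -> GFG:
  Step 0: F
  Step 1: GFG
  Step 2: GGFGG
Matches the given result.


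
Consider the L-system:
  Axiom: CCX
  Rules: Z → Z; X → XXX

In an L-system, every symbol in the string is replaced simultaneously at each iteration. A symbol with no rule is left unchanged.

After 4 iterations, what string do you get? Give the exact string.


Answer: CCXXXXXXXXXXXXXXXXXXXXXXXXXXXXXXXXXXXXXXXXXXXXXXXXXXXXXXXXXXXXXXXXXXXXXXXXXXXXXXXXX

Derivation:
Step 0: CCX
Step 1: CCXXX
Step 2: CCXXXXXXXXX
Step 3: CCXXXXXXXXXXXXXXXXXXXXXXXXXXX
Step 4: CCXXXXXXXXXXXXXXXXXXXXXXXXXXXXXXXXXXXXXXXXXXXXXXXXXXXXXXXXXXXXXXXXXXXXXXXXXXXXXXXXX


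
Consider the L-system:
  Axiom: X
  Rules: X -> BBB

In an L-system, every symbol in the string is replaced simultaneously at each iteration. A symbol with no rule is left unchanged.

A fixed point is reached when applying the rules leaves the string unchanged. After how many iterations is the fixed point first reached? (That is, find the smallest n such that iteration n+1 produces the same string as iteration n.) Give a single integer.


Step 0: X
Step 1: BBB
Step 2: BBB  (unchanged — fixed point at step 1)

Answer: 1


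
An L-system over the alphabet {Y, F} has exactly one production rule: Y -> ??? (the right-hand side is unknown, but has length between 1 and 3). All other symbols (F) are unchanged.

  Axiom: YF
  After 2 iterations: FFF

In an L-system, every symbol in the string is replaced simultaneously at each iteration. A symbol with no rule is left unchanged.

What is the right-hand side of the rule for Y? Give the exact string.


Trying Y -> FF:
  Step 0: YF
  Step 1: FFF
  Step 2: FFF
Matches the given result.

Answer: FF


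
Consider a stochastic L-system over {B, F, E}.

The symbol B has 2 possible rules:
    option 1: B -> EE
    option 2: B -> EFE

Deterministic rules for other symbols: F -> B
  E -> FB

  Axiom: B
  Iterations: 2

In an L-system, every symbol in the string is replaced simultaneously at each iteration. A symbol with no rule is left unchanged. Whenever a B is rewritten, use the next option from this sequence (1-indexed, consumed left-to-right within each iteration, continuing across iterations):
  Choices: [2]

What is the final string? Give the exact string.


Step 0: B
Step 1: EFE  (used choices [2])
Step 2: FBBFB  (used choices [])

Answer: FBBFB


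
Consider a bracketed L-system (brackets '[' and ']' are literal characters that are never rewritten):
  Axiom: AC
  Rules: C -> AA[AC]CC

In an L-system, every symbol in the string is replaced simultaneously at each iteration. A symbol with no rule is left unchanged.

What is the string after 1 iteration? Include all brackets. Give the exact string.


Answer: AAA[AC]CC

Derivation:
Step 0: AC
Step 1: AAA[AC]CC


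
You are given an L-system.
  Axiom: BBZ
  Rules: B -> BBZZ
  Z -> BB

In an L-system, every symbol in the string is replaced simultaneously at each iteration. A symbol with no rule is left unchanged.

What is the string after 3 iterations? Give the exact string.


Step 0: BBZ
Step 1: BBZZBBZZBB
Step 2: BBZZBBZZBBBBBBZZBBZZBBBBBBZZBBZZ
Step 3: BBZZBBZZBBBBBBZZBBZZBBBBBBZZBBZZBBZZBBZZBBZZBBZZBBBBBBZZBBZZBBBBBBZZBBZZBBZZBBZZBBZZBBZZBBBBBBZZBBZZBBBB

Answer: BBZZBBZZBBBBBBZZBBZZBBBBBBZZBBZZBBZZBBZZBBZZBBZZBBBBBBZZBBZZBBBBBBZZBBZZBBZZBBZZBBZZBBZZBBBBBBZZBBZZBBBB


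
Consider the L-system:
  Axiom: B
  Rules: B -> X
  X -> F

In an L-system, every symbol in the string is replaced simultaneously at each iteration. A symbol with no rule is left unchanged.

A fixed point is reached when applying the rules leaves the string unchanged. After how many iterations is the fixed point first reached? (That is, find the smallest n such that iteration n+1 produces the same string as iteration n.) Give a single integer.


Answer: 2

Derivation:
Step 0: B
Step 1: X
Step 2: F
Step 3: F  (unchanged — fixed point at step 2)


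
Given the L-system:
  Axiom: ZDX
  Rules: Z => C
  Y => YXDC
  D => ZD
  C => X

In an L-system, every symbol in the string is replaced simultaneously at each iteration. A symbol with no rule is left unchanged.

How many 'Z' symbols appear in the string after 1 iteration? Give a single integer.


Step 0: ZDX  (1 'Z')
Step 1: CZDX  (1 'Z')

Answer: 1


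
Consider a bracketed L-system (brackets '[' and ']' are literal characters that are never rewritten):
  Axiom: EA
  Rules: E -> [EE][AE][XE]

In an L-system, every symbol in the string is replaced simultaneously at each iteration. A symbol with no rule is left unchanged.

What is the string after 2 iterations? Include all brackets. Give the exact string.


Answer: [[EE][AE][XE][EE][AE][XE]][A[EE][AE][XE]][X[EE][AE][XE]]A

Derivation:
Step 0: EA
Step 1: [EE][AE][XE]A
Step 2: [[EE][AE][XE][EE][AE][XE]][A[EE][AE][XE]][X[EE][AE][XE]]A


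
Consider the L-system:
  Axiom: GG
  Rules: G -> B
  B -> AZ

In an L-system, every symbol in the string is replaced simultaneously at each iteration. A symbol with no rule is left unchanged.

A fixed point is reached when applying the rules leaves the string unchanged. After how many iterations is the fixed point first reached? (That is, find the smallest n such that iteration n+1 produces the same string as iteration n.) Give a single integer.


Answer: 2

Derivation:
Step 0: GG
Step 1: BB
Step 2: AZAZ
Step 3: AZAZ  (unchanged — fixed point at step 2)


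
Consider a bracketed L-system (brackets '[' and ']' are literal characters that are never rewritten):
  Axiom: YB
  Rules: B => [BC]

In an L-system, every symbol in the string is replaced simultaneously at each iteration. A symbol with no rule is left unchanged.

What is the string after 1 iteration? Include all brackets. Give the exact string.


Answer: Y[BC]

Derivation:
Step 0: YB
Step 1: Y[BC]


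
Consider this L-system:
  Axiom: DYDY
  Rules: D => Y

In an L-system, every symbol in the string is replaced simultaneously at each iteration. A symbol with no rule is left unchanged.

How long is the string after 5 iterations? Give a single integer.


Answer: 4

Derivation:
Step 0: length = 4
Step 1: length = 4
Step 2: length = 4
Step 3: length = 4
Step 4: length = 4
Step 5: length = 4


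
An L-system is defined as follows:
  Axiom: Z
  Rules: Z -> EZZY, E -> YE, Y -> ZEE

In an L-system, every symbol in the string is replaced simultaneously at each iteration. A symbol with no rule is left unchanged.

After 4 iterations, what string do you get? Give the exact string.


Step 0: Z
Step 1: EZZY
Step 2: YEEZZYEZZYZEE
Step 3: ZEEYEYEEZZYEZZYZEEYEEZZYEZZYZEEEZZYYEYE
Step 4: EZZYYEYEZEEYEZEEYEYEEZZYEZZYZEEYEEZZYEZZYZEEEZZYYEYEZEEYEYEEZZYEZZYZEEYEEZZYEZZYZEEEZZYYEYEYEEZZYEZZYZEEZEEYEZEEYE

Answer: EZZYYEYEZEEYEZEEYEYEEZZYEZZYZEEYEEZZYEZZYZEEEZZYYEYEZEEYEYEEZZYEZZYZEEYEEZZYEZZYZEEEZZYYEYEYEEZZYEZZYZEEZEEYEZEEYE


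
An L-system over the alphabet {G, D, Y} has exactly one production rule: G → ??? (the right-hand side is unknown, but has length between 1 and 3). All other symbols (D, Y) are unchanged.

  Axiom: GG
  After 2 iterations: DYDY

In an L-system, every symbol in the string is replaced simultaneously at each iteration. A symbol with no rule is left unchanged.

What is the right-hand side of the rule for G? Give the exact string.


Answer: DY

Derivation:
Trying G → DY:
  Step 0: GG
  Step 1: DYDY
  Step 2: DYDY
Matches the given result.


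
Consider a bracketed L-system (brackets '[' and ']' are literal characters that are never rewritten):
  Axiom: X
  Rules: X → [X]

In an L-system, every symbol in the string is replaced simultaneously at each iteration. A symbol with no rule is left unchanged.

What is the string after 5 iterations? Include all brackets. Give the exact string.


Answer: [[[[[X]]]]]

Derivation:
Step 0: X
Step 1: [X]
Step 2: [[X]]
Step 3: [[[X]]]
Step 4: [[[[X]]]]
Step 5: [[[[[X]]]]]


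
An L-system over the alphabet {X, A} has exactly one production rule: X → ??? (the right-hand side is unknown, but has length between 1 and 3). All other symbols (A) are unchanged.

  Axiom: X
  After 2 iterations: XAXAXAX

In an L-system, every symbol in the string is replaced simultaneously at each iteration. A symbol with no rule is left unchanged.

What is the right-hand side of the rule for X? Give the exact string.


Answer: XAX

Derivation:
Trying X → XAX:
  Step 0: X
  Step 1: XAX
  Step 2: XAXAXAX
Matches the given result.


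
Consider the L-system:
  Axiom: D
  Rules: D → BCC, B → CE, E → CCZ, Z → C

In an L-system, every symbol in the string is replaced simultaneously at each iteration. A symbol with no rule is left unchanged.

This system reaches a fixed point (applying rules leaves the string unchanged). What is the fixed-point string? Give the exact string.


Answer: CCCCCC

Derivation:
Step 0: D
Step 1: BCC
Step 2: CECC
Step 3: CCCZCC
Step 4: CCCCCC
Step 5: CCCCCC  (unchanged — fixed point at step 4)


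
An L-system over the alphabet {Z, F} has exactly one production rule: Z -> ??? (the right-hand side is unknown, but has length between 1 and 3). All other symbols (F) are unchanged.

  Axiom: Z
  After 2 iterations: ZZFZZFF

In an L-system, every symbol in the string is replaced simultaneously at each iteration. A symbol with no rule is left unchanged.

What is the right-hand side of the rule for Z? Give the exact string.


Answer: ZZF

Derivation:
Trying Z -> ZZF:
  Step 0: Z
  Step 1: ZZF
  Step 2: ZZFZZFF
Matches the given result.
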